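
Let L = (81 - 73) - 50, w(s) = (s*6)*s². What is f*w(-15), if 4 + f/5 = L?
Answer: 4657500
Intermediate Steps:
w(s) = 6*s³ (w(s) = (6*s)*s² = 6*s³)
L = -42 (L = 8 - 50 = -42)
f = -230 (f = -20 + 5*(-42) = -20 - 210 = -230)
f*w(-15) = -1380*(-15)³ = -1380*(-3375) = -230*(-20250) = 4657500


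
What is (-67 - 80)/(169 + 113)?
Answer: -49/94 ≈ -0.52128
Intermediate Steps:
(-67 - 80)/(169 + 113) = -147/282 = -147*1/282 = -49/94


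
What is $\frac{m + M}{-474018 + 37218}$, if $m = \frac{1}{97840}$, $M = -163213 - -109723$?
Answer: $\frac{5233461599}{42736512000} \approx 0.12246$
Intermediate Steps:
$M = -53490$ ($M = -163213 + 109723 = -53490$)
$m = \frac{1}{97840} \approx 1.0221 \cdot 10^{-5}$
$\frac{m + M}{-474018 + 37218} = \frac{\frac{1}{97840} - 53490}{-474018 + 37218} = - \frac{5233461599}{97840 \left(-436800\right)} = \left(- \frac{5233461599}{97840}\right) \left(- \frac{1}{436800}\right) = \frac{5233461599}{42736512000}$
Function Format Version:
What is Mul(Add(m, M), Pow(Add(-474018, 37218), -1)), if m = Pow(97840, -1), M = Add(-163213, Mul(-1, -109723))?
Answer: Rational(5233461599, 42736512000) ≈ 0.12246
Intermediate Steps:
M = -53490 (M = Add(-163213, 109723) = -53490)
m = Rational(1, 97840) ≈ 1.0221e-5
Mul(Add(m, M), Pow(Add(-474018, 37218), -1)) = Mul(Add(Rational(1, 97840), -53490), Pow(Add(-474018, 37218), -1)) = Mul(Rational(-5233461599, 97840), Pow(-436800, -1)) = Mul(Rational(-5233461599, 97840), Rational(-1, 436800)) = Rational(5233461599, 42736512000)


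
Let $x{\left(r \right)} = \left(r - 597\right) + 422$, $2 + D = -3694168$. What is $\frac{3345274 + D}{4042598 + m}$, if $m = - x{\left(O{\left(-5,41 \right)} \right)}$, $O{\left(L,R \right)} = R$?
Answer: $- \frac{87224}{1010683} \approx -0.086302$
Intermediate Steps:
$D = -3694170$ ($D = -2 - 3694168 = -3694170$)
$x{\left(r \right)} = -175 + r$ ($x{\left(r \right)} = \left(-597 + r\right) + 422 = -175 + r$)
$m = 134$ ($m = - (-175 + 41) = \left(-1\right) \left(-134\right) = 134$)
$\frac{3345274 + D}{4042598 + m} = \frac{3345274 - 3694170}{4042598 + 134} = - \frac{348896}{4042732} = \left(-348896\right) \frac{1}{4042732} = - \frac{87224}{1010683}$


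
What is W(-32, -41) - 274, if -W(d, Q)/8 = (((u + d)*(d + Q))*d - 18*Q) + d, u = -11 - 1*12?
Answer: 1021918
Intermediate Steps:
u = -23 (u = -11 - 12 = -23)
W(d, Q) = -8*d + 144*Q - 8*d*(-23 + d)*(Q + d) (W(d, Q) = -8*((((-23 + d)*(d + Q))*d - 18*Q) + d) = -8*((((-23 + d)*(Q + d))*d - 18*Q) + d) = -8*((d*(-23 + d)*(Q + d) - 18*Q) + d) = -8*((-18*Q + d*(-23 + d)*(Q + d)) + d) = -8*(d - 18*Q + d*(-23 + d)*(Q + d)) = -8*d + 144*Q - 8*d*(-23 + d)*(Q + d))
W(-32, -41) - 274 = (-8*(-32) - 8*(-32)**3 + 144*(-41) + 184*(-32)**2 - 8*(-41)*(-32)**2 + 184*(-41)*(-32)) - 274 = (256 - 8*(-32768) - 5904 + 184*1024 - 8*(-41)*1024 + 241408) - 274 = (256 + 262144 - 5904 + 188416 + 335872 + 241408) - 274 = 1022192 - 274 = 1021918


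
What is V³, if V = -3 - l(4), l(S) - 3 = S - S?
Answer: -216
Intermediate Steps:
l(S) = 3 (l(S) = 3 + (S - S) = 3 + 0 = 3)
V = -6 (V = -3 - 1*3 = -3 - 3 = -6)
V³ = (-6)³ = -216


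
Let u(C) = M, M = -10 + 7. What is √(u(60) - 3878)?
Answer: I*√3881 ≈ 62.298*I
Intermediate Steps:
M = -3
u(C) = -3
√(u(60) - 3878) = √(-3 - 3878) = √(-3881) = I*√3881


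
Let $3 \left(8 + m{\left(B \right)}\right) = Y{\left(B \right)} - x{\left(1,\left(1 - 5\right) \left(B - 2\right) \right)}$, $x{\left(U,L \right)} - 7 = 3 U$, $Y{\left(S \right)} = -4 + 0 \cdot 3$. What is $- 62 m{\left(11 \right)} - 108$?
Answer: $\frac{2032}{3} \approx 677.33$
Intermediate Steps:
$Y{\left(S \right)} = -4$ ($Y{\left(S \right)} = -4 + 0 = -4$)
$x{\left(U,L \right)} = 7 + 3 U$
$m{\left(B \right)} = - \frac{38}{3}$ ($m{\left(B \right)} = -8 + \frac{-4 - \left(7 + 3 \cdot 1\right)}{3} = -8 + \frac{-4 - \left(7 + 3\right)}{3} = -8 + \frac{-4 - 10}{3} = -8 + \frac{1}{3} \left(-14\right) = -8 - \frac{14}{3} = - \frac{38}{3}$)
$- 62 m{\left(11 \right)} - 108 = \left(-62\right) \left(- \frac{38}{3}\right) - 108 = \frac{2356}{3} - 108 = \frac{2032}{3}$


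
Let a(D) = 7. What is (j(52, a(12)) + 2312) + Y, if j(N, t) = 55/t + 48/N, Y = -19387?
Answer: -1553026/91 ≈ -17066.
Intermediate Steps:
j(N, t) = 48/N + 55/t
(j(52, a(12)) + 2312) + Y = ((48/52 + 55/7) + 2312) - 19387 = ((48*(1/52) + 55*(1/7)) + 2312) - 19387 = ((12/13 + 55/7) + 2312) - 19387 = (799/91 + 2312) - 19387 = 211191/91 - 19387 = -1553026/91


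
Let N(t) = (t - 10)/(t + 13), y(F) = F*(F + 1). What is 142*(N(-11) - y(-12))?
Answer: -20235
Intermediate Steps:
y(F) = F*(1 + F)
N(t) = (-10 + t)/(13 + t)
142*(N(-11) - y(-12)) = 142*((-10 - 11)/(13 - 11) - (-12)*(1 - 12)) = 142*(-21/2 - (-12)*(-11)) = 142*((1/2)*(-21) - 1*132) = 142*(-21/2 - 132) = 142*(-285/2) = -20235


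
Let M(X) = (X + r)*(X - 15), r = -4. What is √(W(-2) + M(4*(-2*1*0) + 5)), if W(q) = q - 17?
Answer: I*√29 ≈ 5.3852*I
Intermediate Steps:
M(X) = (-15 + X)*(-4 + X) (M(X) = (X - 4)*(X - 15) = (-4 + X)*(-15 + X) = (-15 + X)*(-4 + X))
W(q) = -17 + q
√(W(-2) + M(4*(-2*1*0) + 5)) = √((-17 - 2) + (60 + (4*(-2*1*0) + 5)² - 19*(4*(-2*1*0) + 5))) = √(-19 + (60 + (4*(-2*0) + 5)² - 19*(4*(-2*0) + 5))) = √(-19 + (60 + (4*0 + 5)² - 19*(4*0 + 5))) = √(-19 + (60 + (0 + 5)² - 19*(0 + 5))) = √(-19 + (60 + 5² - 19*5)) = √(-19 + (60 + 25 - 95)) = √(-19 - 10) = √(-29) = I*√29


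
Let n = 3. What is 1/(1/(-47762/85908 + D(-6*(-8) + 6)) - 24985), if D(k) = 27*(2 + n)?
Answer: -5774909/144286058411 ≈ -4.0024e-5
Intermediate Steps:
D(k) = 135 (D(k) = 27*(2 + 3) = 27*5 = 135)
1/(1/(-47762/85908 + D(-6*(-8) + 6)) - 24985) = 1/(1/(-47762/85908 + 135) - 24985) = 1/(1/(-47762*1/85908 + 135) - 24985) = 1/(1/(-23881/42954 + 135) - 24985) = 1/(1/(5774909/42954) - 24985) = 1/(42954/5774909 - 24985) = 1/(-144286058411/5774909) = -5774909/144286058411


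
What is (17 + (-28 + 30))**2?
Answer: 361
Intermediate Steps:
(17 + (-28 + 30))**2 = (17 + 2)**2 = 19**2 = 361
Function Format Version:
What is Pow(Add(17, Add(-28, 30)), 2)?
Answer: 361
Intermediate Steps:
Pow(Add(17, Add(-28, 30)), 2) = Pow(Add(17, 2), 2) = Pow(19, 2) = 361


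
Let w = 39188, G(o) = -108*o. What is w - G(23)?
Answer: 41672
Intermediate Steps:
w - G(23) = 39188 - (-108)*23 = 39188 - 1*(-2484) = 39188 + 2484 = 41672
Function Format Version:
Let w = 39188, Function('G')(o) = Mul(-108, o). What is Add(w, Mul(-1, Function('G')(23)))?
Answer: 41672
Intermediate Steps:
Add(w, Mul(-1, Function('G')(23))) = Add(39188, Mul(-1, Mul(-108, 23))) = Add(39188, Mul(-1, -2484)) = Add(39188, 2484) = 41672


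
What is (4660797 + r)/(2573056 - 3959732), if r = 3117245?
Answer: -3889021/693338 ≈ -5.6091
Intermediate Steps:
(4660797 + r)/(2573056 - 3959732) = (4660797 + 3117245)/(2573056 - 3959732) = 7778042/(-1386676) = 7778042*(-1/1386676) = -3889021/693338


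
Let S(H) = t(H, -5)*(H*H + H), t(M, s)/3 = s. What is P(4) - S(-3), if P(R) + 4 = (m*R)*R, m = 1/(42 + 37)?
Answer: 6810/79 ≈ 86.203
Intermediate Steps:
t(M, s) = 3*s
m = 1/79 ≈ 0.012658
S(H) = -15*H - 15*H**2 (S(H) = (3*(-5))*(H*H + H) = -15*(H**2 + H) = -15*(H + H**2) = -15*H - 15*H**2)
P(R) = -4 + R**2/79 (P(R) = -4 + (R/79)*R = -4 + R**2/79)
P(4) - S(-3) = (-4 + (1/79)*4**2) - (-15)*(-3)*(1 - 3) = (-4 + (1/79)*16) - (-15)*(-3)*(-2) = (-4 + 16/79) - 1*(-90) = -300/79 + 90 = 6810/79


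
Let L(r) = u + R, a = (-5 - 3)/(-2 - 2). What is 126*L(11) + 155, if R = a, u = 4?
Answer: 911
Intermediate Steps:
a = 2 (a = -8/(-4) = -8*(-¼) = 2)
R = 2
L(r) = 6 (L(r) = 4 + 2 = 6)
126*L(11) + 155 = 126*6 + 155 = 756 + 155 = 911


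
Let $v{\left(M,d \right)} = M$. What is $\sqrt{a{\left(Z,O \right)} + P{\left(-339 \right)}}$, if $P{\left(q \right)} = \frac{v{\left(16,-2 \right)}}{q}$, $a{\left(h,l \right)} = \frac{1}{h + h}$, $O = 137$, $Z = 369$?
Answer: $\frac{i \sqrt{35423918}}{27798} \approx 0.21411 i$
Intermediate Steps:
$a{\left(h,l \right)} = \frac{1}{2 h}$
$P{\left(q \right)} = \frac{16}{q}$
$\sqrt{a{\left(Z,O \right)} + P{\left(-339 \right)}} = \sqrt{\frac{1}{2 \cdot 369} + \frac{16}{-339}} = \sqrt{\frac{1}{2} \cdot \frac{1}{369} + 16 \left(- \frac{1}{339}\right)} = \sqrt{\frac{1}{738} - \frac{16}{339}} = \sqrt{- \frac{3823}{83394}} = \frac{i \sqrt{35423918}}{27798}$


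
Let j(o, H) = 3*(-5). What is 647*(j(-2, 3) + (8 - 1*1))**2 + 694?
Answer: 42102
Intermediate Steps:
j(o, H) = -15
647*(j(-2, 3) + (8 - 1*1))**2 + 694 = 647*(-15 + (8 - 1*1))**2 + 694 = 647*(-15 + (8 - 1))**2 + 694 = 647*(-15 + 7)**2 + 694 = 647*(-8)**2 + 694 = 647*64 + 694 = 41408 + 694 = 42102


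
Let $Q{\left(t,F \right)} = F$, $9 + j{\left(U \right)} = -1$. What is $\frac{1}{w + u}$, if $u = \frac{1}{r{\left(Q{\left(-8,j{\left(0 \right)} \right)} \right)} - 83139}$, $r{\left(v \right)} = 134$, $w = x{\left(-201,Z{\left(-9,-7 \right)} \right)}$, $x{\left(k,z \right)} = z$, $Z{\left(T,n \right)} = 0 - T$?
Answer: $\frac{83005}{747044} \approx 0.11111$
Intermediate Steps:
$j{\left(U \right)} = -10$ ($j{\left(U \right)} = -9 - 1 = -10$)
$Z{\left(T,n \right)} = - T$
$w = 9$ ($w = \left(-1\right) \left(-9\right) = 9$)
$u = - \frac{1}{83005}$ ($u = \frac{1}{134 - 83139} = \frac{1}{-83005} = - \frac{1}{83005} \approx -1.2047 \cdot 10^{-5}$)
$\frac{1}{w + u} = \frac{1}{9 - \frac{1}{83005}} = \frac{1}{\frac{747044}{83005}} = \frac{83005}{747044}$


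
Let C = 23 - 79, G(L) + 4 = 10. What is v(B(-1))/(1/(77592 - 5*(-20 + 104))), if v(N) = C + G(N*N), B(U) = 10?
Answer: -3858600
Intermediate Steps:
G(L) = 6 (G(L) = -4 + 10 = 6)
C = -56
v(N) = -50 (v(N) = -56 + 6 = -50)
v(B(-1))/(1/(77592 - 5*(-20 + 104))) = -(3879600 - 250*(-20 + 104)) = -50/(1/(77592 - 5*84)) = -50/(1/(77592 - 420)) = -50/(1/77172) = -50/1/77172 = -50*77172 = -3858600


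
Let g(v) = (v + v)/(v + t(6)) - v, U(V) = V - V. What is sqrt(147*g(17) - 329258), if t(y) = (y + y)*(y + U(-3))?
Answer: 5*I*sqrt(105096095)/89 ≈ 575.93*I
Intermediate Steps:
U(V) = 0
t(y) = 2*y**2 (t(y) = (y + y)*(y + 0) = (2*y)*y = 2*y**2)
g(v) = -v + 2*v/(72 + v) (g(v) = (v + v)/(v + 2*6**2) - v = (2*v)/(v + 2*36) - v = (2*v)/(v + 72) - v = (2*v)/(72 + v) - v = 2*v/(72 + v) - v = -v + 2*v/(72 + v))
sqrt(147*g(17) - 329258) = sqrt(147*(-1*17*(70 + 17)/(72 + 17)) - 329258) = sqrt(147*(-1*17*87/89) - 329258) = sqrt(147*(-1*17*1/89*87) - 329258) = sqrt(147*(-1479/89) - 329258) = sqrt(-217413/89 - 329258) = sqrt(-29521375/89) = 5*I*sqrt(105096095)/89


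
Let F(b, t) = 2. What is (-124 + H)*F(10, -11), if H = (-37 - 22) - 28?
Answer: -422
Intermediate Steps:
H = -87 (H = -59 - 28 = -87)
(-124 + H)*F(10, -11) = (-124 - 87)*2 = -211*2 = -422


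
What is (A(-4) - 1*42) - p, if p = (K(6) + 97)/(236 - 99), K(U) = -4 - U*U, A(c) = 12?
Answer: -4167/137 ≈ -30.416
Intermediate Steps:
K(U) = -4 - U²
p = 57/137 (p = ((-4 - 1*6²) + 97)/(236 - 99) = ((-4 - 1*36) + 97)/137 = ((-4 - 36) + 97)*(1/137) = (-40 + 97)*(1/137) = 57*(1/137) = 57/137 ≈ 0.41606)
(A(-4) - 1*42) - p = (12 - 1*42) - 1*57/137 = (12 - 42) - 57/137 = -30 - 57/137 = -4167/137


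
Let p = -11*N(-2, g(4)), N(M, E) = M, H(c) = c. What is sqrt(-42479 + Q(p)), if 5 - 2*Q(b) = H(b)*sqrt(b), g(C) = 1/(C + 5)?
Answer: sqrt(-169906 - 44*sqrt(22))/2 ≈ 206.22*I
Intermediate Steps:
g(C) = 1/(5 + C)
p = 22 (p = -11*(-2) = 22)
Q(b) = 5/2 - b**(3/2)/2 (Q(b) = 5/2 - b*sqrt(b)/2 = 5/2 - b**(3/2)/2)
sqrt(-42479 + Q(p)) = sqrt(-42479 + (5/2 - 11*sqrt(22))) = sqrt(-84953/2 - 11*sqrt(22))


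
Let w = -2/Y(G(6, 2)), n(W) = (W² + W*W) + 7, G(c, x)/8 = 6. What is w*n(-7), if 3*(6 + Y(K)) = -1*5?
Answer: 630/23 ≈ 27.391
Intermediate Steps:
G(c, x) = 48 (G(c, x) = 8*6 = 48)
n(W) = 7 + 2*W² (n(W) = (W² + W²) + 7 = 2*W² + 7 = 7 + 2*W²)
Y(K) = -23/3 (Y(K) = -6 + (-1*5)/3 = -6 + (⅓)*(-5) = -6 - 5/3 = -23/3)
w = 6/23 (w = -2/(-23/3) = -2*(-3/23) = 6/23 ≈ 0.26087)
w*n(-7) = 6*(7 + 2*(-7)²)/23 = 6*(7 + 2*49)/23 = 6*(7 + 98)/23 = (6/23)*105 = 630/23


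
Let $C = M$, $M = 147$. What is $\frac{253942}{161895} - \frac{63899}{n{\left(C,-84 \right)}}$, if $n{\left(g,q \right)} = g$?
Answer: $- \frac{3435866377}{7932855} \approx -433.12$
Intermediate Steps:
$C = 147$
$\frac{253942}{161895} - \frac{63899}{n{\left(C,-84 \right)}} = \frac{253942}{161895} - \frac{63899}{147} = - \frac{3435866377}{7932855}$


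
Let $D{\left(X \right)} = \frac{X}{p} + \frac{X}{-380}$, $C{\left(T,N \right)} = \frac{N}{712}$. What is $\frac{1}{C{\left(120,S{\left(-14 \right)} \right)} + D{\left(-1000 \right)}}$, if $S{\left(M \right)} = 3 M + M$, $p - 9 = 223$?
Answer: $- \frac{49039}{86182} \approx -0.56902$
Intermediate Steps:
$p = 232$ ($p = 9 + 223 = 232$)
$S{\left(M \right)} = 4 M$
$C{\left(T,N \right)} = \frac{N}{712}$ ($C{\left(T,N \right)} = N \frac{1}{712} = \frac{N}{712}$)
$D{\left(X \right)} = \frac{37 X}{22040}$ ($D{\left(X \right)} = \frac{X}{232} + \frac{X}{-380} = X \frac{1}{232} + X \left(- \frac{1}{380}\right) = \frac{X}{232} - \frac{X}{380} = \frac{37 X}{22040}$)
$\frac{1}{C{\left(120,S{\left(-14 \right)} \right)} + D{\left(-1000 \right)}} = \frac{1}{\frac{4 \left(-14\right)}{712} + \frac{37}{22040} \left(-1000\right)} = \frac{1}{\frac{1}{712} \left(-56\right) - \frac{925}{551}} = \frac{1}{- \frac{7}{89} - \frac{925}{551}} = \frac{1}{- \frac{86182}{49039}} = - \frac{49039}{86182}$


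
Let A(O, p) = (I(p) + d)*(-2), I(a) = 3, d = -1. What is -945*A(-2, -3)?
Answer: 3780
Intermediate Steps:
A(O, p) = -4 (A(O, p) = (3 - 1)*(-2) = 2*(-2) = -4)
-945*A(-2, -3) = -945*(-4) = 3780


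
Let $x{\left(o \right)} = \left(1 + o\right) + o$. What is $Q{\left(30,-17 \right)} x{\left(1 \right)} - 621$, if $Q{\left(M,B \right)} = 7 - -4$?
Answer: $-588$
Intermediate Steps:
$Q{\left(M,B \right)} = 11$ ($Q{\left(M,B \right)} = 7 + 4 = 11$)
$x{\left(o \right)} = 1 + 2 o$
$Q{\left(30,-17 \right)} x{\left(1 \right)} - 621 = 11 \left(1 + 2 \cdot 1\right) - 621 = 11 \left(1 + 2\right) - 621 = 11 \cdot 3 - 621 = 33 - 621 = -588$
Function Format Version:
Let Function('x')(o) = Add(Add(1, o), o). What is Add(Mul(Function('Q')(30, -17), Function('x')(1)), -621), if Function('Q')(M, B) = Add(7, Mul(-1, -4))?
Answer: -588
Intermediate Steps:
Function('Q')(M, B) = 11 (Function('Q')(M, B) = Add(7, 4) = 11)
Function('x')(o) = Add(1, Mul(2, o))
Add(Mul(Function('Q')(30, -17), Function('x')(1)), -621) = Add(Mul(11, Add(1, Mul(2, 1))), -621) = Add(Mul(11, Add(1, 2)), -621) = Add(Mul(11, 3), -621) = Add(33, -621) = -588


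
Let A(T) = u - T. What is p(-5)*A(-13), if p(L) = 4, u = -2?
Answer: 44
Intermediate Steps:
A(T) = -2 - T
p(-5)*A(-13) = 4*(-2 - 1*(-13)) = 4*(-2 + 13) = 4*11 = 44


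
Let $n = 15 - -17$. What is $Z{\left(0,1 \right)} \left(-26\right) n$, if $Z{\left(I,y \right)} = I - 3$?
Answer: $2496$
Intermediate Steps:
$Z{\left(I,y \right)} = -3 + I$ ($Z{\left(I,y \right)} = I - 3 = -3 + I$)
$n = 32$ ($n = 15 + 17 = 32$)
$Z{\left(0,1 \right)} \left(-26\right) n = \left(-3 + 0\right) \left(-26\right) 32 = \left(-3\right) \left(-26\right) 32 = 78 \cdot 32 = 2496$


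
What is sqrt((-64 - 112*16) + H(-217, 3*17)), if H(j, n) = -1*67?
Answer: I*sqrt(1923) ≈ 43.852*I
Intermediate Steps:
H(j, n) = -67
sqrt((-64 - 112*16) + H(-217, 3*17)) = sqrt((-64 - 112*16) - 67) = sqrt((-64 - 1792) - 67) = sqrt(-1856 - 67) = sqrt(-1923) = I*sqrt(1923)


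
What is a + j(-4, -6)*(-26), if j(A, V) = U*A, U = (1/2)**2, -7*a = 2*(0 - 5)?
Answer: 192/7 ≈ 27.429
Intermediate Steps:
a = 10/7 (a = -2*(0 - 5)/7 = -2*(-5)/7 = -1/7*(-10) = 10/7 ≈ 1.4286)
U = 1/4 (U = (1/2)**2 = 1/4 ≈ 0.25000)
j(A, V) = A/4
a + j(-4, -6)*(-26) = 10/7 + ((1/4)*(-4))*(-26) = 10/7 - 1*(-26) = 10/7 + 26 = 192/7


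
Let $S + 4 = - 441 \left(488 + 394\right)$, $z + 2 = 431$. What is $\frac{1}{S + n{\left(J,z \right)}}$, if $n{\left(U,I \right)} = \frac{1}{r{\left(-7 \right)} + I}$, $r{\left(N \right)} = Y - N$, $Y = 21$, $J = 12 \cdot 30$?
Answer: $- \frac{457}{177757461} \approx -2.5709 \cdot 10^{-6}$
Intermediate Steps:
$z = 429$ ($z = -2 + 431 = 429$)
$J = 360$
$r{\left(N \right)} = 21 - N$
$S = -388966$ ($S = -4 - 441 \left(488 + 394\right) = -4 - 388962 = -388966$)
$n{\left(U,I \right)} = \frac{1}{28 + I}$ ($n{\left(U,I \right)} = \frac{1}{\left(21 - -7\right) + I} = \frac{1}{\left(21 + 7\right) + I} = \frac{1}{28 + I}$)
$\frac{1}{S + n{\left(J,z \right)}} = \frac{1}{-388966 + \frac{1}{28 + 429}} = \frac{1}{-388966 + \frac{1}{457}} = \frac{1}{- \frac{177757461}{457}} = - \frac{457}{177757461}$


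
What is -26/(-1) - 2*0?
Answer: 26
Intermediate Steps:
-26/(-1) - 2*0 = -26*(-1) + 0 = -2*(-13) + 0 = 26 + 0 = 26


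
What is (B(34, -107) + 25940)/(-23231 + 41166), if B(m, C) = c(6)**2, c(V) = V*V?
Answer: 27236/17935 ≈ 1.5186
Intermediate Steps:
c(V) = V**2
B(m, C) = 1296 (B(m, C) = (6**2)**2 = 36**2 = 1296)
(B(34, -107) + 25940)/(-23231 + 41166) = (1296 + 25940)/(-23231 + 41166) = 27236/17935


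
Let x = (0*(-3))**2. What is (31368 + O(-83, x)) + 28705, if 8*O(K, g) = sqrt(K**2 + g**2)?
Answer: 480667/8 ≈ 60083.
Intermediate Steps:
x = 0 (x = 0**2 = 0)
O(K, g) = sqrt(K**2 + g**2)/8
(31368 + O(-83, x)) + 28705 = (31368 + sqrt((-83)**2 + 0**2)/8) + 28705 = (31368 + sqrt(6889 + 0)/8) + 28705 = (31368 + sqrt(6889)/8) + 28705 = (31368 + (1/8)*83) + 28705 = (31368 + 83/8) + 28705 = 251027/8 + 28705 = 480667/8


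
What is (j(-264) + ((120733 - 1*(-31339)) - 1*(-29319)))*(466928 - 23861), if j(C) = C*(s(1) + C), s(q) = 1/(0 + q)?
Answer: 111131394141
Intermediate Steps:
s(q) = 1/q
j(C) = C*(1 + C) (j(C) = C*(1/1 + C) = C*(1 + C))
(j(-264) + ((120733 - 1*(-31339)) - 1*(-29319)))*(466928 - 23861) = (-264*(1 - 264) + ((120733 - 1*(-31339)) - 1*(-29319)))*(466928 - 23861) = (-264*(-263) + ((120733 + 31339) + 29319))*443067 = (69432 + (152072 + 29319))*443067 = (69432 + 181391)*443067 = 250823*443067 = 111131394141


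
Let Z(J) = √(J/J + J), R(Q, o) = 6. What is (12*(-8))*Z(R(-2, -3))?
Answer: -96*√7 ≈ -253.99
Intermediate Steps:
Z(J) = √(1 + J)
(12*(-8))*Z(R(-2, -3)) = (12*(-8))*√(1 + 6) = -96*√7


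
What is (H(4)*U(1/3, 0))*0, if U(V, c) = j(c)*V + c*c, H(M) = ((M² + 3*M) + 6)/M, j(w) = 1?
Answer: 0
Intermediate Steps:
H(M) = (6 + M² + 3*M)/M
U(V, c) = V + c² (U(V, c) = 1*V + c*c = V + c²)
(H(4)*U(1/3, 0))*0 = ((3 + 4 + 6/4)*(1/3 + 0²))*0 = ((3 + 4 + 6*(¼))*(⅓ + 0))*0 = ((3 + 4 + 3/2)*(⅓))*0 = ((17/2)*(⅓))*0 = (17/6)*0 = 0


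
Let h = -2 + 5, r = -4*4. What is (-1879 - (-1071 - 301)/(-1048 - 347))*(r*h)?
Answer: 41961232/465 ≈ 90239.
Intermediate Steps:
r = -16
h = 3
(-1879 - (-1071 - 301)/(-1048 - 347))*(r*h) = (-1879 - (-1071 - 301)/(-1048 - 347))*(-16*3) = (-1879 - (-1372)/(-1395))*(-48) = (-1879 - (-1372)*(-1)/1395)*(-48) = (-1879 - 1*1372/1395)*(-48) = (-1879 - 1372/1395)*(-48) = -2622577/1395*(-48) = 41961232/465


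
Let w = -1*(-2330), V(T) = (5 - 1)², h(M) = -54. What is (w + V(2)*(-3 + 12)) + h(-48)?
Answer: 2420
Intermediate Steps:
V(T) = 16 (V(T) = 4² = 16)
w = 2330
(w + V(2)*(-3 + 12)) + h(-48) = (2330 + 16*(-3 + 12)) - 54 = (2330 + 16*9) - 54 = (2330 + 144) - 54 = 2474 - 54 = 2420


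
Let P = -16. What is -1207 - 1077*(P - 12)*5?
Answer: 149573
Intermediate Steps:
-1207 - 1077*(P - 12)*5 = -1207 - 1077*(-16 - 12)*5 = -1207 - (-30156)*5 = -1207 - 1077*(-140) = -1207 + 150780 = 149573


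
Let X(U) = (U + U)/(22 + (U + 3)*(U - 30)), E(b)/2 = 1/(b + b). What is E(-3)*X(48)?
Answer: -8/235 ≈ -0.034043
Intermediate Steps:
E(b) = 1/b (E(b) = 2/(b + b) = 2/((2*b)) = 2*(1/(2*b)) = 1/b)
X(U) = 2*U/(22 + (-30 + U)*(3 + U)) (X(U) = (2*U)/(22 + (3 + U)*(-30 + U)) = (2*U)/(22 + (-30 + U)*(3 + U)) = 2*U/(22 + (-30 + U)*(3 + U)))
E(-3)*X(48) = (2*48/(-68 + 48² - 27*48))/(-3) = -2*48/(3*(-68 + 2304 - 1296)) = -2*48/(3*940) = -⅓*24/235 = -8/235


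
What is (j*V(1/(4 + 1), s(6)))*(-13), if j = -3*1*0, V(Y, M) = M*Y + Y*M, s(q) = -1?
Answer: 0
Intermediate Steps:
V(Y, M) = 2*M*Y (V(Y, M) = M*Y + M*Y = 2*M*Y)
j = 0 (j = -3*0 = 0)
(j*V(1/(4 + 1), s(6)))*(-13) = (0*(2*(-1)/(4 + 1)))*(-13) = (0*(2*(-1)/5))*(-13) = (0*(2*(-1)*(⅕)))*(-13) = (0*(-⅖))*(-13) = 0*(-13) = 0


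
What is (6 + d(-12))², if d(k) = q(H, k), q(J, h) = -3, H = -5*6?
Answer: 9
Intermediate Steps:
H = -30
d(k) = -3
(6 + d(-12))² = (6 - 3)² = 3² = 9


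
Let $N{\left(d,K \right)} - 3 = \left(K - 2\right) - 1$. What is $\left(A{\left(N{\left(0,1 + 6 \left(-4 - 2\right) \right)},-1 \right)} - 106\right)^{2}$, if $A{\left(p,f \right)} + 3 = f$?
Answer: $12100$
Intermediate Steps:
$N{\left(d,K \right)} = K$ ($N{\left(d,K \right)} = 3 + \left(\left(K - 2\right) - 1\right) = 3 + \left(\left(-2 + K\right) - 1\right) = 3 + \left(-3 + K\right) = K$)
$A{\left(p,f \right)} = -3 + f$
$\left(A{\left(N{\left(0,1 + 6 \left(-4 - 2\right) \right)},-1 \right)} - 106\right)^{2} = \left(\left(-3 - 1\right) - 106\right)^{2} = \left(-4 - 106\right)^{2} = \left(-110\right)^{2} = 12100$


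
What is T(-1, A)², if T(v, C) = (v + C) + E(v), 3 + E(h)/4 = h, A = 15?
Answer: 4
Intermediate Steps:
E(h) = -12 + 4*h
T(v, C) = -12 + C + 5*v (T(v, C) = (v + C) + (-12 + 4*v) = (C + v) + (-12 + 4*v) = -12 + C + 5*v)
T(-1, A)² = (-12 + 15 + 5*(-1))² = (-12 + 15 - 5)² = (-2)² = 4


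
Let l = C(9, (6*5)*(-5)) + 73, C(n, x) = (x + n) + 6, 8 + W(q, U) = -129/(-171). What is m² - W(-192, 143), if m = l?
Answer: 219521/57 ≈ 3851.2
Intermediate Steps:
W(q, U) = -413/57 (W(q, U) = -8 - 129/(-171) = -8 - 129*(-1/171) = -8 + 43/57 = -413/57)
C(n, x) = 6 + n + x (C(n, x) = (n + x) + 6 = 6 + n + x)
l = -62 (l = (6 + 9 + (6*5)*(-5)) + 73 = (6 + 9 + 30*(-5)) + 73 = (6 + 9 - 150) + 73 = -135 + 73 = -62)
m = -62
m² - W(-192, 143) = (-62)² - 1*(-413/57) = 3844 + 413/57 = 219521/57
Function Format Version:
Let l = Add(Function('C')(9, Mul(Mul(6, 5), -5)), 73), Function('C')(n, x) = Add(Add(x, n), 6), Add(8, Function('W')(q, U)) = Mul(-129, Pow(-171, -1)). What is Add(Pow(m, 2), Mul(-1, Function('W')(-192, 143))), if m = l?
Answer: Rational(219521, 57) ≈ 3851.2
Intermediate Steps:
Function('W')(q, U) = Rational(-413, 57) (Function('W')(q, U) = Add(-8, Mul(-129, Pow(-171, -1))) = Add(-8, Mul(-129, Rational(-1, 171))) = Add(-8, Rational(43, 57)) = Rational(-413, 57))
Function('C')(n, x) = Add(6, n, x) (Function('C')(n, x) = Add(Add(n, x), 6) = Add(6, n, x))
l = -62 (l = Add(Add(6, 9, Mul(Mul(6, 5), -5)), 73) = Add(Add(6, 9, Mul(30, -5)), 73) = Add(Add(6, 9, -150), 73) = Add(-135, 73) = -62)
m = -62
Add(Pow(m, 2), Mul(-1, Function('W')(-192, 143))) = Add(Pow(-62, 2), Mul(-1, Rational(-413, 57))) = Add(3844, Rational(413, 57)) = Rational(219521, 57)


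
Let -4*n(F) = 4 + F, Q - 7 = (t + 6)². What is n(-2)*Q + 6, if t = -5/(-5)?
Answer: -22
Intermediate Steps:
t = 1 (t = -5*(-⅕) = 1)
Q = 56 (Q = 7 + (1 + 6)² = 7 + 7² = 7 + 49 = 56)
n(F) = -1 - F/4 (n(F) = -(4 + F)/4 = -1 - F/4)
n(-2)*Q + 6 = (-1 - ¼*(-2))*56 + 6 = (-1 + ½)*56 + 6 = -½*56 + 6 = -28 + 6 = -22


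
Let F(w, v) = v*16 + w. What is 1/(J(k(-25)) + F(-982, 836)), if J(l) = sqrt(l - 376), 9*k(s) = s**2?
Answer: 111546/1382503883 - 3*I*sqrt(2759)/1382503883 ≈ 8.0684e-5 - 1.1398e-7*I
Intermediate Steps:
k(s) = s**2/9
J(l) = sqrt(-376 + l)
F(w, v) = w + 16*v (F(w, v) = 16*v + w = w + 16*v)
1/(J(k(-25)) + F(-982, 836)) = 1/(sqrt(-376 + (1/9)*(-25)**2) + (-982 + 16*836)) = 1/(sqrt(-376 + (1/9)*625) + (-982 + 13376)) = 1/(sqrt(-376 + 625/9) + 12394) = 1/(sqrt(-2759/9) + 12394) = 1/(I*sqrt(2759)/3 + 12394) = 1/(12394 + I*sqrt(2759)/3)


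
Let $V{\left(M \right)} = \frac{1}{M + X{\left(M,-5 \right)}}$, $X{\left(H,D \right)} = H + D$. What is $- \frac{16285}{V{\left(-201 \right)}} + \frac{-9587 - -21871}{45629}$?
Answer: $\frac{302428796139}{45629} \approx 6.628 \cdot 10^{6}$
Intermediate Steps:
$X{\left(H,D \right)} = D + H$
$V{\left(M \right)} = \frac{1}{-5 + 2 M}$ ($V{\left(M \right)} = \frac{1}{M + \left(-5 + M\right)} = \frac{1}{-5 + 2 M}$)
$- \frac{16285}{V{\left(-201 \right)}} + \frac{-9587 - -21871}{45629} = - \frac{16285}{\frac{1}{-5 + 2 \left(-201\right)}} + \frac{-9587 - -21871}{45629} = - \frac{16285}{\frac{1}{-5 - 402}} + \left(-9587 + 21871\right) \frac{1}{45629} = - \frac{16285}{\frac{1}{-407}} + 12284 \cdot \frac{1}{45629} = - \frac{16285}{- \frac{1}{407}} + \frac{12284}{45629} = \left(-16285\right) \left(-407\right) + \frac{12284}{45629} = 6627995 + \frac{12284}{45629} = \frac{302428796139}{45629}$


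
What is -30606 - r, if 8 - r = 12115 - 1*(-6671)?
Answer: -11828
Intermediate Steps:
r = -18778 (r = 8 - (12115 - 1*(-6671)) = 8 - (12115 + 6671) = 8 - 1*18786 = 8 - 18786 = -18778)
-30606 - r = -30606 - 1*(-18778) = -30606 + 18778 = -11828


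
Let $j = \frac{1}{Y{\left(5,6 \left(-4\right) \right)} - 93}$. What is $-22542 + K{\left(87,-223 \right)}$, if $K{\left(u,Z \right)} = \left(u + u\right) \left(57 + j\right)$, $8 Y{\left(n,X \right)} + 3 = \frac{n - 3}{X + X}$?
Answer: $- \frac{226369104}{17929} \approx -12626.0$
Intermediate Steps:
$Y{\left(n,X \right)} = - \frac{3}{8} + \frac{-3 + n}{16 X}$ ($Y{\left(n,X \right)} = - \frac{3}{8} + \frac{\left(n - 3\right) \frac{1}{X + X}}{8} = - \frac{3}{8} + \frac{\left(-3 + n\right) \frac{1}{2 X}}{8} = - \frac{3}{8} + \frac{\frac{1}{2} \frac{1}{X} \left(-3 + n\right)}{8} = - \frac{3}{8} + \frac{-3 + n}{16 X}$)
$j = - \frac{192}{17929}$ ($j = \frac{1}{\frac{-3 + 5 - 6 \cdot 6 \left(-4\right)}{16 \cdot 6 \left(-4\right)} - 93} = \frac{1}{\frac{-3 + 5 - -144}{16 \left(-24\right)} - 93} = \frac{1}{\frac{1}{16} \left(- \frac{1}{24}\right) \left(-3 + 5 + 144\right) - 93} = \frac{1}{\frac{1}{16} \left(- \frac{1}{24}\right) 146 - 93} = \frac{1}{- \frac{73}{192} - 93} = \frac{1}{- \frac{17929}{192}} = - \frac{192}{17929} \approx -0.010709$)
$K{\left(u,Z \right)} = \frac{2043522 u}{17929}$ ($K{\left(u,Z \right)} = \left(u + u\right) \left(57 - \frac{192}{17929}\right) = 2 u \frac{1021761}{17929} = \frac{2043522 u}{17929}$)
$-22542 + K{\left(87,-223 \right)} = -22542 + \frac{2043522}{17929} \cdot 87 = -22542 + \frac{177786414}{17929} = - \frac{226369104}{17929}$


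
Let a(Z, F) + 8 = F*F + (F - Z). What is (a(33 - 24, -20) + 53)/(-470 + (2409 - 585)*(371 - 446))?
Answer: -208/68635 ≈ -0.0030305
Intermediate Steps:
a(Z, F) = -8 + F + F² - Z (a(Z, F) = -8 + (F*F + (F - Z)) = -8 + (F² + (F - Z)) = -8 + (F + F² - Z) = -8 + F + F² - Z)
(a(33 - 24, -20) + 53)/(-470 + (2409 - 585)*(371 - 446)) = ((-8 - 20 + (-20)² - (33 - 24)) + 53)/(-470 + (2409 - 585)*(371 - 446)) = ((-8 - 20 + 400 - 1*9) + 53)/(-470 + 1824*(-75)) = ((-8 - 20 + 400 - 9) + 53)/(-470 - 136800) = (363 + 53)/(-137270) = 416*(-1/137270) = -208/68635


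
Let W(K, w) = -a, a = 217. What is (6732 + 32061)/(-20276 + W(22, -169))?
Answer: -12931/6831 ≈ -1.8930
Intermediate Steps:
W(K, w) = -217 (W(K, w) = -1*217 = -217)
(6732 + 32061)/(-20276 + W(22, -169)) = (6732 + 32061)/(-20276 - 217) = 38793/(-20493) = 38793*(-1/20493) = -12931/6831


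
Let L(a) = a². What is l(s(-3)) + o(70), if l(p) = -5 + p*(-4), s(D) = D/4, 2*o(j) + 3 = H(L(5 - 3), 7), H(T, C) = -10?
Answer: -17/2 ≈ -8.5000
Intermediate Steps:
o(j) = -13/2 (o(j) = -3/2 + (½)*(-10) = -3/2 - 5 = -13/2)
s(D) = D/4 (s(D) = D*(¼) = D/4)
l(p) = -5 - 4*p
l(s(-3)) + o(70) = (-5 - (-3)) - 13/2 = (-5 - 4*(-¾)) - 13/2 = (-5 + 3) - 13/2 = -2 - 13/2 = -17/2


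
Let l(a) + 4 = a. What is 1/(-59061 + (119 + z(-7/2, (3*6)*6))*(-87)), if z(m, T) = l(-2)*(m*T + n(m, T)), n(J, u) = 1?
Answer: -1/266208 ≈ -3.7565e-6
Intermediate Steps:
l(a) = -4 + a
z(m, T) = -6 - 6*T*m (z(m, T) = (-4 - 2)*(m*T + 1) = -6*(T*m + 1) = -6*(1 + T*m) = -6 - 6*T*m)
1/(-59061 + (119 + z(-7/2, (3*6)*6))*(-87)) = 1/(-59061 + (119 + (-6 - 6*(3*6)*6*(-7/2)))*(-87)) = 1/(-59061 + (119 + (-6 - 6*18*6*(-7*½)))*(-87)) = 1/(-59061 + (119 + (-6 - 6*108*(-7/2)))*(-87)) = 1/(-59061 + (119 + (-6 + 2268))*(-87)) = 1/(-59061 + (119 + 2262)*(-87)) = 1/(-59061 + 2381*(-87)) = 1/(-59061 - 207147) = 1/(-266208) = -1/266208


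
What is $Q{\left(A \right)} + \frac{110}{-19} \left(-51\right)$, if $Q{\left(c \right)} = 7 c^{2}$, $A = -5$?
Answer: $\frac{8935}{19} \approx 470.26$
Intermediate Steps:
$Q{\left(A \right)} + \frac{110}{-19} \left(-51\right) = 7 \left(-5\right)^{2} + \frac{110}{-19} \left(-51\right) = 7 \cdot 25 + 110 \left(- \frac{1}{19}\right) \left(-51\right) = 175 - - \frac{5610}{19} = 175 + \frac{5610}{19} = \frac{8935}{19}$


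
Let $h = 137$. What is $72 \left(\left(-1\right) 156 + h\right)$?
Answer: $-1368$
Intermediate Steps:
$72 \left(\left(-1\right) 156 + h\right) = 72 \left(\left(-1\right) 156 + 137\right) = 72 \left(-156 + 137\right) = 72 \left(-19\right) = -1368$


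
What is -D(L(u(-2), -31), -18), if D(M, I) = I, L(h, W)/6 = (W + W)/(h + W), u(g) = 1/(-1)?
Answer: 18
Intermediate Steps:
u(g) = -1
L(h, W) = 12*W/(W + h) (L(h, W) = 6*((W + W)/(h + W)) = 6*((2*W)/(W + h)) = 6*(2*W/(W + h)) = 12*W/(W + h))
-D(L(u(-2), -31), -18) = -1*(-18) = 18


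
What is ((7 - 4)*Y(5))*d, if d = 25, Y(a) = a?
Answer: 375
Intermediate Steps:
((7 - 4)*Y(5))*d = ((7 - 4)*5)*25 = (3*5)*25 = 15*25 = 375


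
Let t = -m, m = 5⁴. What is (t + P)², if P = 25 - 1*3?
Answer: 363609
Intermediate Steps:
m = 625
P = 22 (P = 25 - 3 = 22)
t = -625 (t = -1*625 = -625)
(t + P)² = (-625 + 22)² = (-603)² = 363609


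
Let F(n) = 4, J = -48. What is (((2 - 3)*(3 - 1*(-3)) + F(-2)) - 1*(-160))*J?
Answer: -7584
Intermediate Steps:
(((2 - 3)*(3 - 1*(-3)) + F(-2)) - 1*(-160))*J = (((2 - 3)*(3 - 1*(-3)) + 4) - 1*(-160))*(-48) = ((-(3 + 3) + 4) + 160)*(-48) = ((-1*6 + 4) + 160)*(-48) = ((-6 + 4) + 160)*(-48) = (-2 + 160)*(-48) = 158*(-48) = -7584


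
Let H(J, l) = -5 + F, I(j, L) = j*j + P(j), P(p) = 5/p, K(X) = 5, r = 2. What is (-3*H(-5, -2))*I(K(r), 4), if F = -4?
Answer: 702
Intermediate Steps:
I(j, L) = j² + 5/j (I(j, L) = j*j + 5/j = j² + 5/j)
H(J, l) = -9 (H(J, l) = -5 - 4 = -9)
(-3*H(-5, -2))*I(K(r), 4) = (-3*(-9))*((5 + 5³)/5) = 27*((5 + 125)/5) = 27*((⅕)*130) = 27*26 = 702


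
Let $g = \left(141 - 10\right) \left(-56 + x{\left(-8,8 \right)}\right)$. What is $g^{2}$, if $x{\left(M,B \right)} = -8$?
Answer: $70291456$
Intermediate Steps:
$g = -8384$ ($g = \left(141 - 10\right) \left(-56 - 8\right) = \left(141 - 10\right) \left(-64\right) = 131 \left(-64\right) = -8384$)
$g^{2} = \left(-8384\right)^{2} = 70291456$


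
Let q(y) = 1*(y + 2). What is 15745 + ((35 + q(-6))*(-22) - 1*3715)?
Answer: 11348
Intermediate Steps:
q(y) = 2 + y (q(y) = 1*(2 + y) = 2 + y)
15745 + ((35 + q(-6))*(-22) - 1*3715) = 15745 + ((35 + (2 - 6))*(-22) - 1*3715) = 15745 + ((35 - 4)*(-22) - 3715) = 15745 + (31*(-22) - 3715) = 15745 + (-682 - 3715) = 15745 - 4397 = 11348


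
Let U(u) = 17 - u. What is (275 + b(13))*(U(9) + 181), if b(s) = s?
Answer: 54432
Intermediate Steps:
(275 + b(13))*(U(9) + 181) = (275 + 13)*((17 - 1*9) + 181) = 288*((17 - 9) + 181) = 288*(8 + 181) = 288*189 = 54432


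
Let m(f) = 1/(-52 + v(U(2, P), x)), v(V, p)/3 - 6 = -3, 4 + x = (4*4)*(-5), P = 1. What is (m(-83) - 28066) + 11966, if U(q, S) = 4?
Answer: -692301/43 ≈ -16100.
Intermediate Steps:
x = -84 (x = -4 + (4*4)*(-5) = -4 + 16*(-5) = -4 - 80 = -84)
v(V, p) = 9 (v(V, p) = 18 + 3*(-3) = 18 - 9 = 9)
m(f) = -1/43 (m(f) = 1/(-52 + 9) = 1/(-43) = -1/43)
(m(-83) - 28066) + 11966 = (-1/43 - 28066) + 11966 = -1206839/43 + 11966 = -692301/43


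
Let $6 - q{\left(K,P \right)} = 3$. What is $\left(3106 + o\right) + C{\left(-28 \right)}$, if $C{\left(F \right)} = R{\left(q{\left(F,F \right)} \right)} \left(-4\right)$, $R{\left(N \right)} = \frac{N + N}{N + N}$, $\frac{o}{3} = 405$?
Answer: $4317$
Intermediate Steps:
$q{\left(K,P \right)} = 3$ ($q{\left(K,P \right)} = 6 - 3 = 3$)
$o = 1215$ ($o = 3 \cdot 405 = 1215$)
$R{\left(N \right)} = 1$ ($R{\left(N \right)} = \frac{2 N}{2 N} = 2 N \frac{1}{2 N} = 1$)
$C{\left(F \right)} = -4$ ($C{\left(F \right)} = 1 \left(-4\right) = -4$)
$\left(3106 + o\right) + C{\left(-28 \right)} = \left(3106 + 1215\right) - 4 = 4321 - 4 = 4317$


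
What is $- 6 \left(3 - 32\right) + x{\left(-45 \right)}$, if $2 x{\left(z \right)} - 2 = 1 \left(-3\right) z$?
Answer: $\frac{485}{2} \approx 242.5$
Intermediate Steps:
$x{\left(z \right)} = 1 - \frac{3 z}{2}$ ($x{\left(z \right)} = 1 + \frac{1 \left(-3\right) z}{2} = 1 + \frac{\left(-3\right) z}{2} = 1 - \frac{3 z}{2}$)
$- 6 \left(3 - 32\right) + x{\left(-45 \right)} = - 6 \left(3 - 32\right) + \left(1 - - \frac{135}{2}\right) = \left(-6\right) \left(-29\right) + \left(1 + \frac{135}{2}\right) = 174 + \frac{137}{2} = \frac{485}{2}$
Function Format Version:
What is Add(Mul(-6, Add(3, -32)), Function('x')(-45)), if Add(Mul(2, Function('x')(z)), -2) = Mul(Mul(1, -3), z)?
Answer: Rational(485, 2) ≈ 242.50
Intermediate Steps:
Function('x')(z) = Add(1, Mul(Rational(-3, 2), z)) (Function('x')(z) = Add(1, Mul(Rational(1, 2), Mul(Mul(1, -3), z))) = Add(1, Mul(Rational(1, 2), Mul(-3, z))) = Add(1, Mul(Rational(-3, 2), z)))
Add(Mul(-6, Add(3, -32)), Function('x')(-45)) = Add(Mul(-6, Add(3, -32)), Add(1, Mul(Rational(-3, 2), -45))) = Add(Mul(-6, -29), Add(1, Rational(135, 2))) = Add(174, Rational(137, 2)) = Rational(485, 2)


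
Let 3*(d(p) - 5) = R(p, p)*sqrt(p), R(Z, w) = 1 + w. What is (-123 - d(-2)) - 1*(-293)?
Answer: 165 + I*sqrt(2)/3 ≈ 165.0 + 0.4714*I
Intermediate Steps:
d(p) = 5 + sqrt(p)*(1 + p)/3 (d(p) = 5 + ((1 + p)*sqrt(p))/3 = 5 + (sqrt(p)*(1 + p))/3 = 5 + sqrt(p)*(1 + p)/3)
(-123 - d(-2)) - 1*(-293) = (-123 - (5 + sqrt(-2)*(1 - 2)/3)) - 1*(-293) = (-123 - (5 + (1/3)*(I*sqrt(2))*(-1))) + 293 = (-123 - (5 - I*sqrt(2)/3)) + 293 = (-123 + (-5 + I*sqrt(2)/3)) + 293 = (-128 + I*sqrt(2)/3) + 293 = 165 + I*sqrt(2)/3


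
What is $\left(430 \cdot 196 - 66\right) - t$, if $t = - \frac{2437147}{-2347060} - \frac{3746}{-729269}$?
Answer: $\frac{144142104753133657}{1711638099140} \approx 84213.0$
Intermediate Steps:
$t = \frac{1786127842303}{1711638099140}$ ($t = \left(-2437147\right) \left(- \frac{1}{2347060}\right) - - \frac{3746}{729269} = \frac{2437147}{2347060} + \frac{3746}{729269} = \frac{1786127842303}{1711638099140} \approx 1.0435$)
$\left(430 \cdot 196 - 66\right) - t = \left(430 \cdot 196 - 66\right) - \frac{1786127842303}{1711638099140} = \left(84280 - 66\right) - \frac{1786127842303}{1711638099140} = 84214 - \frac{1786127842303}{1711638099140} = \frac{144142104753133657}{1711638099140}$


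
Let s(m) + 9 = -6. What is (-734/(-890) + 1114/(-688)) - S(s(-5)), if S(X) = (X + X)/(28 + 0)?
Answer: 296781/1071560 ≈ 0.27696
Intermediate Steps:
s(m) = -15 (s(m) = -9 - 6 = -15)
S(X) = X/14 (S(X) = (2*X)/28 = (2*X)*(1/28) = X/14)
(-734/(-890) + 1114/(-688)) - S(s(-5)) = (-734/(-890) + 1114/(-688)) - (-15)/14 = (-734*(-1/890) + 1114*(-1/688)) - 1*(-15/14) = (367/445 - 557/344) + 15/14 = -121617/153080 + 15/14 = 296781/1071560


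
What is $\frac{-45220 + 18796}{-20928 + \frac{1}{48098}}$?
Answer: $\frac{1270941552}{1006594943} \approx 1.2626$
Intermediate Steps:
$\frac{-45220 + 18796}{-20928 + \frac{1}{48098}} = - \frac{26424}{-20928 + \frac{1}{48098}} = - \frac{26424}{- \frac{1006594943}{48098}} = \left(-26424\right) \left(- \frac{48098}{1006594943}\right) = \frac{1270941552}{1006594943}$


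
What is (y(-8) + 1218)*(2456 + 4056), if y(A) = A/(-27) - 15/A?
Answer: 214535398/27 ≈ 7.9458e+6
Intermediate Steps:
y(A) = -15/A - A/27 (y(A) = A*(-1/27) - 15/A = -A/27 - 15/A = -15/A - A/27)
(y(-8) + 1218)*(2456 + 4056) = ((-15/(-8) - 1/27*(-8)) + 1218)*(2456 + 4056) = ((-15*(-⅛) + 8/27) + 1218)*6512 = ((15/8 + 8/27) + 1218)*6512 = (469/216 + 1218)*6512 = (263557/216)*6512 = 214535398/27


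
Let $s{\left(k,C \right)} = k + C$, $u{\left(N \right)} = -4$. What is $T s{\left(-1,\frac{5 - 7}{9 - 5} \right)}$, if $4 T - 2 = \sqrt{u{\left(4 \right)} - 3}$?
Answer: $- \frac{3}{4} - \frac{3 i \sqrt{7}}{8} \approx -0.75 - 0.99216 i$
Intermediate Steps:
$s{\left(k,C \right)} = C + k$
$T = \frac{1}{2} + \frac{i \sqrt{7}}{4}$ ($T = \frac{1}{2} + \frac{\sqrt{-4 - 3}}{4} = \frac{1}{2} + \frac{\sqrt{-7}}{4} = \frac{1}{2} + \frac{i \sqrt{7}}{4} \approx 0.5 + 0.66144 i$)
$T s{\left(-1,\frac{5 - 7}{9 - 5} \right)} = \left(\frac{1}{2} + \frac{i \sqrt{7}}{4}\right) \left(\frac{5 - 7}{9 - 5} - 1\right) = \left(\frac{1}{2} + \frac{i \sqrt{7}}{4}\right) \left(- \frac{2}{4} - 1\right) = \left(\frac{1}{2} + \frac{i \sqrt{7}}{4}\right) \left(\left(-2\right) \frac{1}{4} - 1\right) = \left(\frac{1}{2} + \frac{i \sqrt{7}}{4}\right) \left(- \frac{1}{2} - 1\right) = \left(\frac{1}{2} + \frac{i \sqrt{7}}{4}\right) \left(- \frac{3}{2}\right) = - \frac{3}{4} - \frac{3 i \sqrt{7}}{8}$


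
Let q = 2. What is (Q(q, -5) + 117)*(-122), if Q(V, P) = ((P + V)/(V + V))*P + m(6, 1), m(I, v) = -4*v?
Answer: -28487/2 ≈ -14244.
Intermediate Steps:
Q(V, P) = -4 + P*(P + V)/(2*V) (Q(V, P) = ((P + V)/(V + V))*P - 4*1 = ((P + V)/((2*V)))*P - 4 = ((P + V)*(1/(2*V)))*P - 4 = ((P + V)/(2*V))*P - 4 = P*(P + V)/(2*V) - 4 = -4 + P*(P + V)/(2*V))
(Q(q, -5) + 117)*(-122) = ((½)*((-5)² + 2*(-8 - 5))/2 + 117)*(-122) = ((½)*(½)*(25 + 2*(-13)) + 117)*(-122) = ((½)*(½)*(25 - 26) + 117)*(-122) = ((½)*(½)*(-1) + 117)*(-122) = (-¼ + 117)*(-122) = (467/4)*(-122) = -28487/2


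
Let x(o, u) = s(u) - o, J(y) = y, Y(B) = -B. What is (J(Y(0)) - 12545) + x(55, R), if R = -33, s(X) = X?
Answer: -12633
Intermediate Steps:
x(o, u) = u - o
(J(Y(0)) - 12545) + x(55, R) = (-1*0 - 12545) + (-33 - 1*55) = (0 - 12545) + (-33 - 55) = -12545 - 88 = -12633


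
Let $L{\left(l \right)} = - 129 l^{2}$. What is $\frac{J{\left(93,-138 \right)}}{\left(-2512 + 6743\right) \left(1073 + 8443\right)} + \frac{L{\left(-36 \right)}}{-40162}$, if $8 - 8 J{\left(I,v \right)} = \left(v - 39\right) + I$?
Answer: $\frac{156539428789}{37604891064} \approx 4.1627$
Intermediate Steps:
$J{\left(I,v \right)} = \frac{47}{8} - \frac{I}{8} - \frac{v}{8}$ ($J{\left(I,v \right)} = 1 - \frac{\left(v - 39\right) + I}{8} = 1 - \frac{\left(-39 + v\right) + I}{8} = 1 - \frac{-39 + I + v}{8} = 1 - \left(- \frac{39}{8} + \frac{I}{8} + \frac{v}{8}\right) = \frac{47}{8} - \frac{I}{8} - \frac{v}{8}$)
$\frac{J{\left(93,-138 \right)}}{\left(-2512 + 6743\right) \left(1073 + 8443\right)} + \frac{L{\left(-36 \right)}}{-40162} = \frac{\frac{47}{8} - \frac{93}{8} - - \frac{69}{4}}{\left(-2512 + 6743\right) \left(1073 + 8443\right)} + \frac{\left(-129\right) \left(-36\right)^{2}}{-40162} = \frac{\frac{47}{8} - \frac{93}{8} + \frac{69}{4}}{4231 \cdot 9516} + \left(-129\right) 1296 \left(- \frac{1}{40162}\right) = \frac{23}{2 \cdot 40262196} - - \frac{1944}{467} = \frac{23}{2} \cdot \frac{1}{40262196} + \frac{1944}{467} = \frac{23}{80524392} + \frac{1944}{467} = \frac{156539428789}{37604891064}$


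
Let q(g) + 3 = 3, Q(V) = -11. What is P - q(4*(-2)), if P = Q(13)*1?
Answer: -11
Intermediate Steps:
q(g) = 0 (q(g) = -3 + 3 = 0)
P = -11 (P = -11*1 = -11)
P - q(4*(-2)) = -11 - 1*0 = -11 + 0 = -11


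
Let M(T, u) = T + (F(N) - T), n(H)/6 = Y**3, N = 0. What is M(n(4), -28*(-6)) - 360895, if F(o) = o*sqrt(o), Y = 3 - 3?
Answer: -360895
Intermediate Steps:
Y = 0
F(o) = o**(3/2)
n(H) = 0 (n(H) = 6*0**3 = 6*0 = 0)
M(T, u) = 0 (M(T, u) = T + (0**(3/2) - T) = T + (0 - T) = T - T = 0)
M(n(4), -28*(-6)) - 360895 = 0 - 360895 = -360895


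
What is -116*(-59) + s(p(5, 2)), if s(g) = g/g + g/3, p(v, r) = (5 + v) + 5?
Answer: 6850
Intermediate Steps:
p(v, r) = 10 + v
s(g) = 1 + g/3 (s(g) = 1 + g*(⅓) = 1 + g/3)
-116*(-59) + s(p(5, 2)) = -116*(-59) + (1 + (10 + 5)/3) = 6844 + (1 + (⅓)*15) = 6844 + (1 + 5) = 6844 + 6 = 6850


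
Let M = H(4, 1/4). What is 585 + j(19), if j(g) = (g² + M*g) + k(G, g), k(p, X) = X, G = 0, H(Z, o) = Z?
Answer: 1041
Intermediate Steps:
M = 4
j(g) = g² + 5*g (j(g) = (g² + 4*g) + g = g² + 5*g)
585 + j(19) = 585 + 19*(5 + 19) = 585 + 19*24 = 585 + 456 = 1041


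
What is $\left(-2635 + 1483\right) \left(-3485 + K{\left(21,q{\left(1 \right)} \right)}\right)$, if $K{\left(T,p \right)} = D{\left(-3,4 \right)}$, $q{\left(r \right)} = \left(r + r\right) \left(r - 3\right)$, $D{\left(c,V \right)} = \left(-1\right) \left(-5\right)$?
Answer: $4008960$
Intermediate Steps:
$D{\left(c,V \right)} = 5$
$q{\left(r \right)} = 2 r \left(-3 + r\right)$
$K{\left(T,p \right)} = 5$
$\left(-2635 + 1483\right) \left(-3485 + K{\left(21,q{\left(1 \right)} \right)}\right) = \left(-2635 + 1483\right) \left(-3485 + 5\right) = \left(-1152\right) \left(-3480\right) = 4008960$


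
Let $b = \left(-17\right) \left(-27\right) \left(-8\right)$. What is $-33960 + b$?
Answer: $-37632$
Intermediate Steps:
$b = -3672$ ($b = 459 \left(-8\right) = -3672$)
$-33960 + b = -33960 - 3672 = -37632$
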